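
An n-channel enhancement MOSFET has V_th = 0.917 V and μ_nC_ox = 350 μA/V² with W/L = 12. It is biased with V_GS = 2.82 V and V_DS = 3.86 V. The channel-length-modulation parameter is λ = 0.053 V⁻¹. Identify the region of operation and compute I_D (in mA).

Saturation; I_D = 9.16 mA

k_n = μ_nC_ox · (W/L) = 4.2 mA/V².
V_ov = V_GS − V_th = 2.82 − 0.917 = 1.9 V.
Since V_DS = 3.86 V ≥ V_ov = 1.9 V, the device is in saturation.
I_D = ½ k_n V_ov² (1 + λ V_DS) = 0.5 × 4.2 × 1.9² × (1 + 0.053 × 3.86) = 9.16 mA.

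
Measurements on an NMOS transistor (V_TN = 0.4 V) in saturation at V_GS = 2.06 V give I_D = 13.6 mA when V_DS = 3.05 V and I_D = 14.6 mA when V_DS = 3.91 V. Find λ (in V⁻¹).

λ = 0.116 V⁻¹

With V_GS fixed, I_D ∝ (1 + λ V_DS) in saturation, so I_D2/I_D1 = (1 + λ V_DS2)/(1 + λ V_DS1).
14.6/13.6 = 1.074 = (1 + 3.91 λ)/(1 + 3.05 λ).
Solving: λ (I_D1 V_DS2 − I_D2 V_DS1) = I_D2 − I_D1, so λ = (14.6 − 13.6) / (13.6 × 3.91 − 14.6 × 3.05) = 1 / 8.65 = 0.116 V⁻¹.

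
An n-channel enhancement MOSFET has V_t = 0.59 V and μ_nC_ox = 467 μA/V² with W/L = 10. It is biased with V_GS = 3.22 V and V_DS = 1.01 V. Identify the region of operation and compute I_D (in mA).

k_n = μ_nC_ox · (W/L) = 4.67 mA/V².
V_ov = V_GS − V_t = 3.22 − 0.59 = 2.63 V.
Since V_DS = 1.01 V < V_ov = 2.63 V, the device is in the triode region.
I_D = k_n [V_ov · V_DS − ½ V_DS²] = 4.67 × [2.63 × 1.01 − 0.5 × 1.01²] = 10 mA.

Triode; I_D = 10.0 mA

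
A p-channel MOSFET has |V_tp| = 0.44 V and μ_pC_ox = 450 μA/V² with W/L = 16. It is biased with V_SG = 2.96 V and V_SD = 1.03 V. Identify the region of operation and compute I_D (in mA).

k_p = μ_pC_ox · (W/L) = 7.2 mA/V².
V_ov = V_SG − |V_tp| = 2.96 − 0.44 = 2.52 V.
Since V_SD = 1.03 V < V_ov = 2.52 V, the device is in the triode region.
I_D = k_p [V_ov · V_SD − ½ V_SD²] = 7.2 × [2.52 × 1.03 − 0.5 × 1.03²] = 14.9 mA.

Triode; I_D = 14.9 mA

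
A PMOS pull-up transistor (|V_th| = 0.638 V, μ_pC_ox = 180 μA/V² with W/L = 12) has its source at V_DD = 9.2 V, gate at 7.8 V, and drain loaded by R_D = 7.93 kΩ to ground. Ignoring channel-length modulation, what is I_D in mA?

V_SG = V_DD − V_G = 9.2 − 7.8 = 1.4 V, so V_ov = 1.4 − 0.638 = 0.762 V.
k_p = μ_pC_ox · (W/L) = 2.16 mA/V².
Assume saturation: I_D = ½ k_p V_ov² = 0.5 × 2.16 × 0.762² = 0.627 mA, giving V_SD = V_DD − I_D R_D = 9.2 − 0.627 × 7.93 = 4.23 V.
V_SD = 4.23 V ≥ V_ov = 0.762 V, confirming saturation.

I_D = 0.627 mA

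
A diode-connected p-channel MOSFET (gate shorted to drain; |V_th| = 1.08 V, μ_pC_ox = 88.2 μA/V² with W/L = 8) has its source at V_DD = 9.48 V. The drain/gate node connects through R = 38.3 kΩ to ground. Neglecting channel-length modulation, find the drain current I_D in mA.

With gate tied to drain, V_SG = V_SD ≥ V_SG − |V_th|, so the device is in saturation.
k_p = μ_pC_ox · (W/L) = 0.7056 mA/V².
KCL at the drain: ½ k_p (V_SG − |V_th|)² = (V_DD − V_SG)/R.
Let x = V_SG − 1.08. Then 13.5 x² + x − 8.4 = 0, giving x = 0.752 V (positive root), so V_SG = 1.83 V.
I_D = (V_DD − V_SG)/R = (9.48 − 1.83) / 38.3 = 0.2 mA.

I_D = 0.200 mA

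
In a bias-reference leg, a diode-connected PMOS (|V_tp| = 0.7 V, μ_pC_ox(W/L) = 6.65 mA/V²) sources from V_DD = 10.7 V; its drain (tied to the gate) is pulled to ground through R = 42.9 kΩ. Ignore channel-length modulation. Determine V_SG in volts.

With gate tied to drain, V_SG = V_SD ≥ V_SG − |V_tp|, so the device is in saturation.
KCL at the drain: ½ k_p (V_SG − |V_tp|)² = (V_DD − V_SG)/R.
Let x = V_SG − 0.7. Then 143 x² + x − 10 = 0, giving x = 0.261 V (positive root), so V_SG = 0.961 V.
I_D = (V_DD − V_SG)/R = (10.7 − 0.961) / 42.9 = 0.227 mA.

V_SG = 0.961 V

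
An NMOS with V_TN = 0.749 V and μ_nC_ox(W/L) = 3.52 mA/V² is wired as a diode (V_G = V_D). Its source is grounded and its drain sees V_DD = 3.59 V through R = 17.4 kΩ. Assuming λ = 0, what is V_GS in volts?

V_GS = 1.04 V

With gate tied to drain, V_GS = V_DS ≥ V_GS − V_TN, so the device is in saturation.
KCL at the drain: ½ k_n (V_GS − V_TN)² = (V_DD − V_GS)/R.
Let x = V_GS − 0.749. Then 30.6 x² + x − 2.841 = 0, giving x = 0.289 V (positive root), so V_GS = 1.04 V.
I_D = (V_DD − V_GS)/R = (3.59 − 1.04) / 17.4 = 0.147 mA.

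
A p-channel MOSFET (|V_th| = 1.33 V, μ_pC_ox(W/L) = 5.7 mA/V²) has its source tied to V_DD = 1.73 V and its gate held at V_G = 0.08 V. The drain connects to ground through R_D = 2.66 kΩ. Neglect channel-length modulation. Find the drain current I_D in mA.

V_SG = V_DD − V_G = 1.73 − 0.08 = 1.65 V, so V_ov = 1.65 − 1.33 = 0.32 V.
Assume saturation: I_D = ½ k_p V_ov² = 0.5 × 5.7 × 0.32² = 0.292 mA, giving V_SD = V_DD − I_D R_D = 1.73 − 0.292 × 2.66 = 0.954 V.
V_SD = 0.954 V ≥ V_ov = 0.32 V, confirming saturation.

I_D = 0.292 mA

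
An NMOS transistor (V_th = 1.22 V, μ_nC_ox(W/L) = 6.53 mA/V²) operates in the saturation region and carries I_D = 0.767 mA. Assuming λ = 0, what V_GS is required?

V_GS = 1.70 V

In saturation I_D = ½ k_n (V_GS − V_th)², so V_GS − V_th = √(2 I_D / k_n) = √(2 × 0.767 / 6.53) = 0.485 V.
V_GS = 1.22 + 0.485 = 1.7 V.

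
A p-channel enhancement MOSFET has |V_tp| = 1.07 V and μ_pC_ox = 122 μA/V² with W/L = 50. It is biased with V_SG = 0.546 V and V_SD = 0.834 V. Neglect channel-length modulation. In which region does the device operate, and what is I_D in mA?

Cutoff; I_D = 0 mA

V_SG = 0.546 V < |V_tp| = 1.07 V, so the transistor is in cutoff.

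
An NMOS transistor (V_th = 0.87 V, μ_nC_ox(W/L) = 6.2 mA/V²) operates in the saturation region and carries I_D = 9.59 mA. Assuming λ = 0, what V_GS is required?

V_GS = 2.63 V

In saturation I_D = ½ k_n (V_GS − V_th)², so V_GS − V_th = √(2 I_D / k_n) = √(2 × 9.59 / 6.2) = 1.76 V.
V_GS = 0.87 + 1.76 = 2.63 V.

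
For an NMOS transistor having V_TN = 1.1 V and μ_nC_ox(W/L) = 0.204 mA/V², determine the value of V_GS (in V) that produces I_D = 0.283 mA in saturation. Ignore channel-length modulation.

In saturation I_D = ½ k_n (V_GS − V_TN)², so V_GS − V_TN = √(2 I_D / k_n) = √(2 × 0.283 / 0.204) = 1.67 V.
V_GS = 1.1 + 1.67 = 2.77 V.

V_GS = 2.77 V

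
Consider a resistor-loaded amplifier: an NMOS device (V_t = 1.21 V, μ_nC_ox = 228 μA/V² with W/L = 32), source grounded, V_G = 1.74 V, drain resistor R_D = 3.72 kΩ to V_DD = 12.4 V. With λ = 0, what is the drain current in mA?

V_GS = V_G = 1.74 V, so V_ov = 1.74 − 1.21 = 0.53 V.
k_n = μ_nC_ox · (W/L) = 7.296 mA/V².
Assume saturation: I_D = ½ k_n V_ov² = 0.5 × 7.296 × 0.53² = 1.02 mA, giving V_DS = V_DD − I_D R_D = 12.4 − 1.02 × 3.72 = 8.59 V.
V_DS = 8.59 V ≥ V_ov = 0.53 V, confirming saturation.

I_D = 1.02 mA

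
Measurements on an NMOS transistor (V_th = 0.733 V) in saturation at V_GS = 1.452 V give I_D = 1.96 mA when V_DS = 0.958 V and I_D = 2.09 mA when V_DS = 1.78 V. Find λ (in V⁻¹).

With V_GS fixed, I_D ∝ (1 + λ V_DS) in saturation, so I_D2/I_D1 = (1 + λ V_DS2)/(1 + λ V_DS1).
2.09/1.96 = 1.066 = (1 + 1.78 λ)/(1 + 0.958 λ).
Solving: λ (I_D1 V_DS2 − I_D2 V_DS1) = I_D2 − I_D1, so λ = (2.09 − 1.96) / (1.96 × 1.78 − 2.09 × 0.958) = 0.13 / 1.49 = 0.0874 V⁻¹.

λ = 0.0874 V⁻¹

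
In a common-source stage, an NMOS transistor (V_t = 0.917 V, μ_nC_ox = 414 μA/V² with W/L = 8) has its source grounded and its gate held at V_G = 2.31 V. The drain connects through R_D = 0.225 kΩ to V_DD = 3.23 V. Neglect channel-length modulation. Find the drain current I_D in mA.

V_GS = V_G = 2.31 V, so V_ov = 2.31 − 0.917 = 1.39 V.
k_n = μ_nC_ox · (W/L) = 3.312 mA/V².
Assume saturation: I_D = ½ k_n V_ov² = 0.5 × 3.312 × 1.39² = 3.21 mA, giving V_DS = V_DD − I_D R_D = 3.23 − 3.21 × 0.225 = 2.51 V.
V_DS = 2.51 V ≥ V_ov = 1.39 V, confirming saturation.

I_D = 3.21 mA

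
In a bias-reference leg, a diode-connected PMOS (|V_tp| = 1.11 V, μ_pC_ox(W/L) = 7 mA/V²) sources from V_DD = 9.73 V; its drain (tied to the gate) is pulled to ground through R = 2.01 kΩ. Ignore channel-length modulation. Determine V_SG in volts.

V_SG = 2.15 V

With gate tied to drain, V_SG = V_SD ≥ V_SG − |V_tp|, so the device is in saturation.
KCL at the drain: ½ k_p (V_SG − |V_tp|)² = (V_DD − V_SG)/R.
Let x = V_SG − 1.11. Then 7.03 x² + x − 8.62 = 0, giving x = 1.04 V (positive root), so V_SG = 2.15 V.
I_D = (V_DD − V_SG)/R = (9.73 − 2.15) / 2.01 = 3.77 mA.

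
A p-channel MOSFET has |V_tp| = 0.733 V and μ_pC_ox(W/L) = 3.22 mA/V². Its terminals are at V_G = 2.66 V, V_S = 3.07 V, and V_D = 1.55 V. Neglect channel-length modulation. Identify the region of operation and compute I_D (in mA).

Cutoff; I_D = 0 mA

V_SG = V_S − V_G = 3.07 − 2.66 = 0.41 V; V_SD = V_S − V_D = 3.07 − 1.55 = 1.52 V.
V_SG = 0.41 V < |V_tp| = 0.733 V, so the transistor is in cutoff.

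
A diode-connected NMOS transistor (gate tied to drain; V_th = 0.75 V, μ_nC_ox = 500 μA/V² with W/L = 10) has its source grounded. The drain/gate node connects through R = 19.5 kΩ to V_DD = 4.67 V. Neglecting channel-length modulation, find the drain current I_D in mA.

With gate tied to drain, V_GS = V_DS ≥ V_GS − V_th, so the device is in saturation.
k_n = μ_nC_ox · (W/L) = 5 mA/V².
KCL at the drain: ½ k_n (V_GS − V_th)² = (V_DD − V_GS)/R.
Let x = V_GS − 0.75. Then 48.8 x² + x − 3.92 = 0, giving x = 0.273 V (positive root), so V_GS = 1.02 V.
I_D = (V_DD − V_GS)/R = (4.67 − 1.02) / 19.5 = 0.187 mA.

I_D = 0.187 mA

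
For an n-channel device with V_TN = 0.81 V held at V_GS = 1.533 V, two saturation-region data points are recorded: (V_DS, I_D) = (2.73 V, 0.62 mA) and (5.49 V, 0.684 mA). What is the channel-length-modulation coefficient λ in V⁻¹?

λ = 0.0417 V⁻¹

With V_GS fixed, I_D ∝ (1 + λ V_DS) in saturation, so I_D2/I_D1 = (1 + λ V_DS2)/(1 + λ V_DS1).
0.684/0.62 = 1.103 = (1 + 5.49 λ)/(1 + 2.73 λ).
Solving: λ (I_D1 V_DS2 − I_D2 V_DS1) = I_D2 − I_D1, so λ = (0.684 − 0.62) / (0.62 × 5.49 − 0.684 × 2.73) = 0.064 / 1.54 = 0.0417 V⁻¹.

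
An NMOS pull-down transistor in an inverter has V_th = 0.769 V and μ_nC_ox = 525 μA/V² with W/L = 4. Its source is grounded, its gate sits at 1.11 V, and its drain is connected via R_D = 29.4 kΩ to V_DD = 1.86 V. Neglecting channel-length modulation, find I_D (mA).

V_GS = V_G = 1.11 V, so V_ov = 1.11 − 0.769 = 0.341 V.
k_n = μ_nC_ox · (W/L) = 2.1 mA/V².
Assume saturation: I_D = ½ k_n V_ov² = 0.5 × 2.1 × 0.341² = 0.122 mA, giving V_DS = V_DD − I_D R_D = 1.86 − 0.122 × 29.4 = -1.73 V.
But -1.73 V < V_ov = 0.341 V, so the device is actually in triode.
In triode I_D = k_n[V_ov V_DS − ½ V_DS²] and I_D = (V_DD − V_DS)/R_D. Equating: 30.9 V_DS² − 22.05 V_DS + 1.86 = 0, giving V_DS = 0.0977 V (the root below V_ov).
I_D = (1.86 − 0.0977) / 29.4 = 0.0599 mA.

I_D = 0.0599 mA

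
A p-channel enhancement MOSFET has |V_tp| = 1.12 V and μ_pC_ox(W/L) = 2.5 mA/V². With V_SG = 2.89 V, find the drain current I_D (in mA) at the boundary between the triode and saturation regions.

At the boundary V_SD = V_ov = V_SG − |V_tp| = 2.89 − 1.12 = 1.77 V.
I_D = ½ k_p V_ov² = 0.5 × 2.5 × 1.77² = 3.92 mA.

I_D = 3.92 mA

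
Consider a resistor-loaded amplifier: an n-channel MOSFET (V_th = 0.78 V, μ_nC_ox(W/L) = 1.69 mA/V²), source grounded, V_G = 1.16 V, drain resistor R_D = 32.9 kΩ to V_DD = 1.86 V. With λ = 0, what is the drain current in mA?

I_D = 0.0536 mA

V_GS = V_G = 1.16 V, so V_ov = 1.16 − 0.78 = 0.38 V.
Assume saturation: I_D = ½ k_n V_ov² = 0.5 × 1.69 × 0.38² = 0.122 mA, giving V_DS = V_DD − I_D R_D = 1.86 − 0.122 × 32.9 = -2.15 V.
But -2.15 V < V_ov = 0.38 V, so the device is actually in triode.
In triode I_D = k_n[V_ov V_DS − ½ V_DS²] and I_D = (V_DD − V_DS)/R_D. Equating: 27.8 V_DS² − 22.13 V_DS + 1.86 = 0, giving V_DS = 0.0955 V (the root below V_ov).
I_D = (1.86 − 0.0955) / 32.9 = 0.0536 mA.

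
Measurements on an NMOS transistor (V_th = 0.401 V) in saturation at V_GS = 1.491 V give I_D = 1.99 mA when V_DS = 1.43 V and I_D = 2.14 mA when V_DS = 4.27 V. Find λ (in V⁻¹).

With V_GS fixed, I_D ∝ (1 + λ V_DS) in saturation, so I_D2/I_D1 = (1 + λ V_DS2)/(1 + λ V_DS1).
2.14/1.99 = 1.075 = (1 + 4.27 λ)/(1 + 1.43 λ).
Solving: λ (I_D1 V_DS2 − I_D2 V_DS1) = I_D2 − I_D1, so λ = (2.14 − 1.99) / (1.99 × 4.27 − 2.14 × 1.43) = 0.15 / 5.44 = 0.0276 V⁻¹.

λ = 0.0276 V⁻¹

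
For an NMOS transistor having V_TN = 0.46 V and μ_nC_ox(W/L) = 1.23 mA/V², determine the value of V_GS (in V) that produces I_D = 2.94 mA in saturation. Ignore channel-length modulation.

V_GS = 2.65 V

In saturation I_D = ½ k_n (V_GS − V_TN)², so V_GS − V_TN = √(2 I_D / k_n) = √(2 × 2.94 / 1.23) = 2.19 V.
V_GS = 0.46 + 2.19 = 2.65 V.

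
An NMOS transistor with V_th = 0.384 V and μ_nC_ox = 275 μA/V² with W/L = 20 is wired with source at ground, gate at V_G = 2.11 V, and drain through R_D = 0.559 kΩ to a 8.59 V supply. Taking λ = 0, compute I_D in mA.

V_GS = V_G = 2.11 V, so V_ov = 2.11 − 0.384 = 1.73 V.
k_n = μ_nC_ox · (W/L) = 5.5 mA/V².
Assume saturation: I_D = ½ k_n V_ov² = 0.5 × 5.5 × 1.73² = 8.19 mA, giving V_DS = V_DD − I_D R_D = 8.59 − 8.19 × 0.559 = 4.01 V.
V_DS = 4.01 V ≥ V_ov = 1.73 V, confirming saturation.

I_D = 8.19 mA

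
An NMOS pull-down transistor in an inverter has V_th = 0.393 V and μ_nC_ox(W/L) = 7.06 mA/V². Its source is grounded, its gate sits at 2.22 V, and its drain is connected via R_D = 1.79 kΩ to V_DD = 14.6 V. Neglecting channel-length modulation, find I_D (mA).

V_GS = V_G = 2.22 V, so V_ov = 2.22 − 0.393 = 1.83 V.
Assume saturation: I_D = ½ k_n V_ov² = 0.5 × 7.06 × 1.83² = 11.8 mA, giving V_DS = V_DD − I_D R_D = 14.6 − 11.8 × 1.79 = -6.49 V.
But -6.49 V < V_ov = 1.83 V, so the device is actually in triode.
In triode I_D = k_n[V_ov V_DS − ½ V_DS²] and I_D = (V_DD − V_DS)/R_D. Equating: 6.32 V_DS² − 24.09 V_DS + 14.6 = 0, giving V_DS = 0.756 V (the root below V_ov).
I_D = (14.6 − 0.756) / 1.79 = 7.73 mA.

I_D = 7.73 mA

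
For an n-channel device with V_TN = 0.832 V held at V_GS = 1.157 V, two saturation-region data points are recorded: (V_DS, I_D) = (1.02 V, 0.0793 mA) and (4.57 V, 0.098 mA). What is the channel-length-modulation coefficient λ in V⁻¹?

λ = 0.0713 V⁻¹

With V_GS fixed, I_D ∝ (1 + λ V_DS) in saturation, so I_D2/I_D1 = (1 + λ V_DS2)/(1 + λ V_DS1).
0.098/0.0793 = 1.236 = (1 + 4.57 λ)/(1 + 1.02 λ).
Solving: λ (I_D1 V_DS2 − I_D2 V_DS1) = I_D2 − I_D1, so λ = (0.098 − 0.0793) / (0.0793 × 4.57 − 0.098 × 1.02) = 0.0187 / 0.262 = 0.0713 V⁻¹.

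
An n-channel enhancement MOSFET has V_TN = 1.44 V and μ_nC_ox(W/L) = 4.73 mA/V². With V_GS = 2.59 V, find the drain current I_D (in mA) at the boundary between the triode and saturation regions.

I_D = 3.13 mA

At the boundary V_DS = V_ov = V_GS − V_TN = 2.59 − 1.44 = 1.15 V.
I_D = ½ k_n V_ov² = 0.5 × 4.73 × 1.15² = 3.13 mA.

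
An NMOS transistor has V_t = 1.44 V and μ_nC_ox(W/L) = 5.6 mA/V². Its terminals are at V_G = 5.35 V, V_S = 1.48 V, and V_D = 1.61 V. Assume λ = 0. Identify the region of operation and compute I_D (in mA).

Triode; I_D = 1.72 mA

V_GS = V_G − V_S = 5.35 − 1.48 = 3.87 V; V_DS = V_D − V_S = 1.61 − 1.48 = 0.13 V.
V_ov = V_GS − V_t = 3.87 − 1.44 = 2.43 V.
Since V_DS = 0.13 V < V_ov = 2.43 V, the device is in the triode region.
I_D = k_n [V_ov · V_DS − ½ V_DS²] = 5.6 × [2.43 × 0.13 − 0.5 × 0.13²] = 1.72 mA.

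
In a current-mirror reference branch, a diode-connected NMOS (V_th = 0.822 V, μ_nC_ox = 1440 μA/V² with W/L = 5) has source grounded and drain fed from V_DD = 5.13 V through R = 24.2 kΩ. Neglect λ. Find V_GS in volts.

V_GS = 1.04 V

With gate tied to drain, V_GS = V_DS ≥ V_GS − V_th, so the device is in saturation.
k_n = μ_nC_ox · (W/L) = 7.2 mA/V².
KCL at the drain: ½ k_n (V_GS − V_th)² = (V_DD − V_GS)/R.
Let x = V_GS − 0.822. Then 87.1 x² + x − 4.308 = 0, giving x = 0.217 V (positive root), so V_GS = 1.04 V.
I_D = (V_DD − V_GS)/R = (5.13 − 1.04) / 24.2 = 0.169 mA.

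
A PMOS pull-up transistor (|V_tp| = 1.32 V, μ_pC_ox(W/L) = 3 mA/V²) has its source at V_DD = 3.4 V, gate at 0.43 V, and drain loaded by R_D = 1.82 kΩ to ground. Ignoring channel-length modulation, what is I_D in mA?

I_D = 1.66 mA

V_SG = V_DD − V_G = 3.4 − 0.43 = 2.97 V, so V_ov = 2.97 − 1.32 = 1.65 V.
Assume saturation: I_D = ½ k_p V_ov² = 0.5 × 3 × 1.65² = 4.08 mA, giving V_SD = V_DD − I_D R_D = 3.4 − 4.08 × 1.82 = -4.03 V.
But -4.03 V < V_ov = 1.65 V, so the device is actually in triode.
In triode I_D = k_p[V_ov V_SD − ½ V_SD²] and I_D = (V_DD − V_SD)/R_D. Equating: 2.73 V_SD² − 10.01 V_SD + 3.4 = 0, giving V_SD = 0.379 V (the root below V_ov).
I_D = (3.4 − 0.379) / 1.82 = 1.66 mA.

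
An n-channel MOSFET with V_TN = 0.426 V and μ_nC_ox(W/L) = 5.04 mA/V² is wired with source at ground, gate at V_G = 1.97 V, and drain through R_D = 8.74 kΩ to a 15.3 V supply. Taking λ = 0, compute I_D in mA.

V_GS = V_G = 1.97 V, so V_ov = 1.97 − 0.426 = 1.54 V.
Assume saturation: I_D = ½ k_n V_ov² = 0.5 × 5.04 × 1.54² = 6.01 mA, giving V_DS = V_DD − I_D R_D = 15.3 − 6.01 × 8.74 = -37.2 V.
But -37.2 V < V_ov = 1.54 V, so the device is actually in triode.
In triode I_D = k_n[V_ov V_DS − ½ V_DS²] and I_D = (V_DD − V_DS)/R_D. Equating: 22 V_DS² − 69.01 V_DS + 15.3 = 0, giving V_DS = 0.24 V (the root below V_ov).
I_D = (15.3 − 0.24) / 8.74 = 1.72 mA.

I_D = 1.72 mA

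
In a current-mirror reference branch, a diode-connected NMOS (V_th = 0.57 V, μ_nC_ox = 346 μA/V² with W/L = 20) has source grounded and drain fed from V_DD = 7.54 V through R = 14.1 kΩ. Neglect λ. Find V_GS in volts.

V_GS = 0.938 V

With gate tied to drain, V_GS = V_DS ≥ V_GS − V_th, so the device is in saturation.
k_n = μ_nC_ox · (W/L) = 6.92 mA/V².
KCL at the drain: ½ k_n (V_GS − V_th)² = (V_DD − V_GS)/R.
Let x = V_GS − 0.57. Then 48.8 x² + x − 6.97 = 0, giving x = 0.368 V (positive root), so V_GS = 0.938 V.
I_D = (V_DD − V_GS)/R = (7.54 − 0.938) / 14.1 = 0.468 mA.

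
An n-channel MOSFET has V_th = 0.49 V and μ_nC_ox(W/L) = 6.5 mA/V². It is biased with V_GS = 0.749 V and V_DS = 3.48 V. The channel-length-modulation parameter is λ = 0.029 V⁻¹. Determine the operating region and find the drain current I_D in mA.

V_ov = V_GS − V_th = 0.749 − 0.49 = 0.259 V.
Since V_DS = 3.48 V ≥ V_ov = 0.259 V, the device is in saturation.
I_D = ½ k_n V_ov² (1 + λ V_DS) = 0.5 × 6.5 × 0.259² × (1 + 0.029 × 3.48) = 0.24 mA.

Saturation; I_D = 0.240 mA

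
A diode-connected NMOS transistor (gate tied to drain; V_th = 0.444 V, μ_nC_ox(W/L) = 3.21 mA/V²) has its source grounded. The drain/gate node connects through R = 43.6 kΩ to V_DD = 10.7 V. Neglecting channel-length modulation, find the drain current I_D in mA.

I_D = 0.227 mA

With gate tied to drain, V_GS = V_DS ≥ V_GS − V_th, so the device is in saturation.
KCL at the drain: ½ k_n (V_GS − V_th)² = (V_DD − V_GS)/R.
Let x = V_GS − 0.444. Then 70 x² + x − 10.26 = 0, giving x = 0.376 V (positive root), so V_GS = 0.82 V.
I_D = (V_DD − V_GS)/R = (10.7 − 0.82) / 43.6 = 0.227 mA.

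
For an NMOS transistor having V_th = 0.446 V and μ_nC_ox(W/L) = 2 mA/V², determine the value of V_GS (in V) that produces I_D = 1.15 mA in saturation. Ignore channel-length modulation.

V_GS = 1.52 V

In saturation I_D = ½ k_n (V_GS − V_th)², so V_GS − V_th = √(2 I_D / k_n) = √(2 × 1.15 / 2) = 1.07 V.
V_GS = 0.446 + 1.07 = 1.52 V.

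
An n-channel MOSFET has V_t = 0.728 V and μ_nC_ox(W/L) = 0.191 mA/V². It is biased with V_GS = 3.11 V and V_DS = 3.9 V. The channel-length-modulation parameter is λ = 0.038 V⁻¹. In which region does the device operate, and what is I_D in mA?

V_ov = V_GS − V_t = 3.11 − 0.728 = 2.38 V.
Since V_DS = 3.9 V ≥ V_ov = 2.38 V, the device is in saturation.
I_D = ½ k_n V_ov² (1 + λ V_DS) = 0.5 × 0.191 × 2.38² × (1 + 0.038 × 3.9) = 0.622 mA.

Saturation; I_D = 0.622 mA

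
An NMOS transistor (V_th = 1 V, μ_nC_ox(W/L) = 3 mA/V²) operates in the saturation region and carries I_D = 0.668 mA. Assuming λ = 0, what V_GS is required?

V_GS = 1.67 V

In saturation I_D = ½ k_n (V_GS − V_th)², so V_GS − V_th = √(2 I_D / k_n) = √(2 × 0.668 / 3) = 0.667 V.
V_GS = 1 + 0.667 = 1.67 V.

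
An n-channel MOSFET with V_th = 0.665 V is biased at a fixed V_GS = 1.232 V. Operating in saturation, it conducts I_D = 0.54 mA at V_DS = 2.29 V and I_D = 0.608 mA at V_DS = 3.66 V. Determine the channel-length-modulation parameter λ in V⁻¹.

With V_GS fixed, I_D ∝ (1 + λ V_DS) in saturation, so I_D2/I_D1 = (1 + λ V_DS2)/(1 + λ V_DS1).
0.608/0.54 = 1.126 = (1 + 3.66 λ)/(1 + 2.29 λ).
Solving: λ (I_D1 V_DS2 − I_D2 V_DS1) = I_D2 − I_D1, so λ = (0.608 − 0.54) / (0.54 × 3.66 − 0.608 × 2.29) = 0.068 / 0.584 = 0.116 V⁻¹.

λ = 0.116 V⁻¹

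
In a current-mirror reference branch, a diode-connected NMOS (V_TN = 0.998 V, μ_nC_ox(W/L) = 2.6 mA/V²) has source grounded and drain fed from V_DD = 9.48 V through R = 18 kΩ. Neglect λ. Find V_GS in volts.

With gate tied to drain, V_GS = V_DS ≥ V_GS − V_TN, so the device is in saturation.
KCL at the drain: ½ k_n (V_GS − V_TN)² = (V_DD − V_GS)/R.
Let x = V_GS − 0.998. Then 23.4 x² + x − 8.482 = 0, giving x = 0.581 V (positive root), so V_GS = 1.58 V.
I_D = (V_DD − V_GS)/R = (9.48 − 1.58) / 18 = 0.439 mA.

V_GS = 1.58 V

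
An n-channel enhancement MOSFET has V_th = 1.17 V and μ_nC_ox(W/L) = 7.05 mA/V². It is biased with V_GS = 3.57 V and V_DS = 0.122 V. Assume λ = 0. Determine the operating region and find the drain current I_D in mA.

V_ov = V_GS − V_th = 3.57 − 1.17 = 2.4 V.
Since V_DS = 0.122 V < V_ov = 2.4 V, the device is in the triode region.
I_D = k_n [V_ov · V_DS − ½ V_DS²] = 7.05 × [2.4 × 0.122 − 0.5 × 0.122²] = 2.01 mA.

Triode; I_D = 2.01 mA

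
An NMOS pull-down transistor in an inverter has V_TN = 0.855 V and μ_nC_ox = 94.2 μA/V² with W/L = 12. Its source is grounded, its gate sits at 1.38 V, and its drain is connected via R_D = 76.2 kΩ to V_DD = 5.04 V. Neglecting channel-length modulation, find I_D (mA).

V_GS = V_G = 1.38 V, so V_ov = 1.38 − 0.855 = 0.525 V.
k_n = μ_nC_ox · (W/L) = 1.13 mA/V².
Assume saturation: I_D = ½ k_n V_ov² = 0.5 × 1.13 × 0.525² = 0.156 mA, giving V_DS = V_DD − I_D R_D = 5.04 − 0.156 × 76.2 = -6.83 V.
But -6.83 V < V_ov = 0.525 V, so the device is actually in triode.
In triode I_D = k_n[V_ov V_DS − ½ V_DS²] and I_D = (V_DD − V_DS)/R_D. Equating: 43.1 V_DS² − 46.22 V_DS + 5.04 = 0, giving V_DS = 0.123 V (the root below V_ov).
I_D = (5.04 − 0.123) / 76.2 = 0.0645 mA.

I_D = 0.0645 mA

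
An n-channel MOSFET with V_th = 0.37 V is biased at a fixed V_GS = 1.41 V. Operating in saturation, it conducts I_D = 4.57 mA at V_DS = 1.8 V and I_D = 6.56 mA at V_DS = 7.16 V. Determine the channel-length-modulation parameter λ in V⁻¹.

λ = 0.0952 V⁻¹

With V_GS fixed, I_D ∝ (1 + λ V_DS) in saturation, so I_D2/I_D1 = (1 + λ V_DS2)/(1 + λ V_DS1).
6.56/4.57 = 1.435 = (1 + 7.16 λ)/(1 + 1.8 λ).
Solving: λ (I_D1 V_DS2 − I_D2 V_DS1) = I_D2 − I_D1, so λ = (6.56 − 4.57) / (4.57 × 7.16 − 6.56 × 1.8) = 1.99 / 20.9 = 0.0952 V⁻¹.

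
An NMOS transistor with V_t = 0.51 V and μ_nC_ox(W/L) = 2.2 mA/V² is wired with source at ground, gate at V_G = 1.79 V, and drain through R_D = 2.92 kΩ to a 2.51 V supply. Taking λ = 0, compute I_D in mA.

V_GS = V_G = 1.79 V, so V_ov = 1.79 − 0.51 = 1.28 V.
Assume saturation: I_D = ½ k_n V_ov² = 0.5 × 2.2 × 1.28² = 1.8 mA, giving V_DS = V_DD − I_D R_D = 2.51 − 1.8 × 2.92 = -2.75 V.
But -2.75 V < V_ov = 1.28 V, so the device is actually in triode.
In triode I_D = k_n[V_ov V_DS − ½ V_DS²] and I_D = (V_DD − V_DS)/R_D. Equating: 3.21 V_DS² − 9.223 V_DS + 2.51 = 0, giving V_DS = 0.304 V (the root below V_ov).
I_D = (2.51 − 0.304) / 2.92 = 0.755 mA.

I_D = 0.755 mA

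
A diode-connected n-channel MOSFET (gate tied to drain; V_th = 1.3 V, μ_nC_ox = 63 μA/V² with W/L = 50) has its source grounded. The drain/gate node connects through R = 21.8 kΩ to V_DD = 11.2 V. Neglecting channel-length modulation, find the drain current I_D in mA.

With gate tied to drain, V_GS = V_DS ≥ V_GS − V_th, so the device is in saturation.
k_n = μ_nC_ox · (W/L) = 3.15 mA/V².
KCL at the drain: ½ k_n (V_GS − V_th)² = (V_DD − V_GS)/R.
Let x = V_GS − 1.3. Then 34.3 x² + x − 9.9 = 0, giving x = 0.523 V (positive root), so V_GS = 1.82 V.
I_D = (V_DD − V_GS)/R = (11.2 − 1.82) / 21.8 = 0.43 mA.

I_D = 0.430 mA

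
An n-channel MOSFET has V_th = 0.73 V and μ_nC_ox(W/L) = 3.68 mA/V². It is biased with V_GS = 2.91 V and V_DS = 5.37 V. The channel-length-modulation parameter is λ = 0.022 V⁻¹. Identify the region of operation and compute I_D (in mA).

V_ov = V_GS − V_th = 2.91 − 0.73 = 2.18 V.
Since V_DS = 5.37 V ≥ V_ov = 2.18 V, the device is in saturation.
I_D = ½ k_n V_ov² (1 + λ V_DS) = 0.5 × 3.68 × 2.18² × (1 + 0.022 × 5.37) = 9.78 mA.

Saturation; I_D = 9.78 mA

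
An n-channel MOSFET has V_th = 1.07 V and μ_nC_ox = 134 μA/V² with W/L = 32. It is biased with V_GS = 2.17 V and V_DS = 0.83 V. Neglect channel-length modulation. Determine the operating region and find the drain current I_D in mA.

Triode; I_D = 2.44 mA

k_n = μ_nC_ox · (W/L) = 4.288 mA/V².
V_ov = V_GS − V_th = 2.17 − 1.07 = 1.1 V.
Since V_DS = 0.83 V < V_ov = 1.1 V, the device is in the triode region.
I_D = k_n [V_ov · V_DS − ½ V_DS²] = 4.288 × [1.1 × 0.83 − 0.5 × 0.83²] = 2.44 mA.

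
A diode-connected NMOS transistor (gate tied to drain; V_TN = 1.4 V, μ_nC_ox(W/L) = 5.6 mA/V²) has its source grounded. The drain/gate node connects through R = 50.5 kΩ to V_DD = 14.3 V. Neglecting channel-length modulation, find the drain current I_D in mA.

I_D = 0.250 mA

With gate tied to drain, V_GS = V_DS ≥ V_GS − V_TN, so the device is in saturation.
KCL at the drain: ½ k_n (V_GS − V_TN)² = (V_DD − V_GS)/R.
Let x = V_GS − 1.4. Then 141 x² + x − 12.9 = 0, giving x = 0.299 V (positive root), so V_GS = 1.7 V.
I_D = (V_DD − V_GS)/R = (14.3 − 1.7) / 50.5 = 0.25 mA.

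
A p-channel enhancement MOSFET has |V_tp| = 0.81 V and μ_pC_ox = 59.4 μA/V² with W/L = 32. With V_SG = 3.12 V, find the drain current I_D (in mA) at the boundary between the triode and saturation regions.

At the boundary V_SD = V_ov = V_SG − |V_tp| = 3.12 − 0.81 = 2.31 V.
k_p = μ_pC_ox · (W/L) = 1.901 mA/V².
I_D = ½ k_p V_ov² = 0.5 × 1.901 × 2.31² = 5.07 mA.

I_D = 5.07 mA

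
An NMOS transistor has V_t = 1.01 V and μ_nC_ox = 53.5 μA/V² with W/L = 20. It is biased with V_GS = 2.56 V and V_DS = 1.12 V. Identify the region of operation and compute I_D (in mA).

Triode; I_D = 1.19 mA

k_n = μ_nC_ox · (W/L) = 1.07 mA/V².
V_ov = V_GS − V_t = 2.56 − 1.01 = 1.55 V.
Since V_DS = 1.12 V < V_ov = 1.55 V, the device is in the triode region.
I_D = k_n [V_ov · V_DS − ½ V_DS²] = 1.07 × [1.55 × 1.12 − 0.5 × 1.12²] = 1.19 mA.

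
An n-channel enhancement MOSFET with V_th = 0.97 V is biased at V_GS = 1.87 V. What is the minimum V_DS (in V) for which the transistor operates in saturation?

The boundary between triode and saturation is V_DS = V_GS − V_th = V_ov.
V_ov = 1.87 − 0.97 = 0.9 V.

V_DS,sat = 0.900 V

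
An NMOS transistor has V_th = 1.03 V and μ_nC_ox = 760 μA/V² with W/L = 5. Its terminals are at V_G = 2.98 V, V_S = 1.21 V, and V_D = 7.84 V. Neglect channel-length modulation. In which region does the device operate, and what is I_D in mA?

Saturation; I_D = 1.04 mA

V_GS = V_G − V_S = 2.98 − 1.21 = 1.77 V; V_DS = V_D − V_S = 7.84 − 1.21 = 6.63 V.
k_n = μ_nC_ox · (W/L) = 3.8 mA/V².
V_ov = V_GS − V_th = 1.77 − 1.03 = 0.74 V.
Since V_DS = 6.63 V ≥ V_ov = 0.74 V, the device is in saturation.
I_D = ½ k_n V_ov² = 0.5 × 3.8 × 0.74² = 1.04 mA.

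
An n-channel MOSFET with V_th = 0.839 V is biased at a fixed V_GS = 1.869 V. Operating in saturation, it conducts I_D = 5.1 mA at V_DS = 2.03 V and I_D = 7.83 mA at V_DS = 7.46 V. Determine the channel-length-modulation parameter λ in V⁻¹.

λ = 0.123 V⁻¹

With V_GS fixed, I_D ∝ (1 + λ V_DS) in saturation, so I_D2/I_D1 = (1 + λ V_DS2)/(1 + λ V_DS1).
7.83/5.1 = 1.535 = (1 + 7.46 λ)/(1 + 2.03 λ).
Solving: λ (I_D1 V_DS2 − I_D2 V_DS1) = I_D2 − I_D1, so λ = (7.83 − 5.1) / (5.1 × 7.46 − 7.83 × 2.03) = 2.73 / 22.2 = 0.123 V⁻¹.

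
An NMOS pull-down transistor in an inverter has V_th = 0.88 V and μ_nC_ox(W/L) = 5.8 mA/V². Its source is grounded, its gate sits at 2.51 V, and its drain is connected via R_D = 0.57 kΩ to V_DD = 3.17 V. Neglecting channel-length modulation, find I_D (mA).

I_D = 4.54 mA

V_GS = V_G = 2.51 V, so V_ov = 2.51 − 0.88 = 1.63 V.
Assume saturation: I_D = ½ k_n V_ov² = 0.5 × 5.8 × 1.63² = 7.71 mA, giving V_DS = V_DD − I_D R_D = 3.17 − 7.71 × 0.57 = -1.22 V.
But -1.22 V < V_ov = 1.63 V, so the device is actually in triode.
In triode I_D = k_n[V_ov V_DS − ½ V_DS²] and I_D = (V_DD − V_DS)/R_D. Equating: 1.65 V_DS² − 6.389 V_DS + 3.17 = 0, giving V_DS = 0.585 V (the root below V_ov).
I_D = (3.17 − 0.585) / 0.57 = 4.54 mA.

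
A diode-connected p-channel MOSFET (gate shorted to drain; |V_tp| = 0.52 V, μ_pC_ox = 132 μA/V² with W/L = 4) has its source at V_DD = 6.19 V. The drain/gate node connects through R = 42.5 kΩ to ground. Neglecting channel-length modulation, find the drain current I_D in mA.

With gate tied to drain, V_SG = V_SD ≥ V_SG − |V_tp|, so the device is in saturation.
k_p = μ_pC_ox · (W/L) = 0.528 mA/V².
KCL at the drain: ½ k_p (V_SG − |V_tp|)² = (V_DD − V_SG)/R.
Let x = V_SG − 0.52. Then 11.2 x² + x − 5.67 = 0, giving x = 0.668 V (positive root), so V_SG = 1.19 V.
I_D = (V_DD − V_SG)/R = (6.19 − 1.19) / 42.5 = 0.118 mA.

I_D = 0.118 mA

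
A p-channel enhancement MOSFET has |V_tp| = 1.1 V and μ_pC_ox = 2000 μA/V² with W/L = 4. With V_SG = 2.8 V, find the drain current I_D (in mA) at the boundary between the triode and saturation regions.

At the boundary V_SD = V_ov = V_SG − |V_tp| = 2.8 − 1.1 = 1.7 V.
k_p = μ_pC_ox · (W/L) = 8 mA/V².
I_D = ½ k_p V_ov² = 0.5 × 8 × 1.7² = 11.6 mA.

I_D = 11.6 mA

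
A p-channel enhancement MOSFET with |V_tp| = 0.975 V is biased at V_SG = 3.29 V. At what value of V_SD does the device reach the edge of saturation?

V_SD,sat = 2.31 V

The boundary between triode and saturation is V_SD = V_SG − |V_tp| = V_ov.
V_ov = 3.29 − 0.975 = 2.31 V.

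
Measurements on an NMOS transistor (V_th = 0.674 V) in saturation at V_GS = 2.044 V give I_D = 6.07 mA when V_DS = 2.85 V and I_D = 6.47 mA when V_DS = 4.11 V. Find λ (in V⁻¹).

λ = 0.0615 V⁻¹

With V_GS fixed, I_D ∝ (1 + λ V_DS) in saturation, so I_D2/I_D1 = (1 + λ V_DS2)/(1 + λ V_DS1).
6.47/6.07 = 1.066 = (1 + 4.11 λ)/(1 + 2.85 λ).
Solving: λ (I_D1 V_DS2 − I_D2 V_DS1) = I_D2 − I_D1, so λ = (6.47 − 6.07) / (6.07 × 4.11 − 6.47 × 2.85) = 0.4 / 6.51 = 0.0615 V⁻¹.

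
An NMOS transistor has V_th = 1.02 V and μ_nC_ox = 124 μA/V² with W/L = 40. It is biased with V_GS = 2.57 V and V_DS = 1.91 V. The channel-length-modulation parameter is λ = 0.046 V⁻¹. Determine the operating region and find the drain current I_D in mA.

Saturation; I_D = 6.48 mA

k_n = μ_nC_ox · (W/L) = 4.96 mA/V².
V_ov = V_GS − V_th = 2.57 − 1.02 = 1.55 V.
Since V_DS = 1.91 V ≥ V_ov = 1.55 V, the device is in saturation.
I_D = ½ k_n V_ov² (1 + λ V_DS) = 0.5 × 4.96 × 1.55² × (1 + 0.046 × 1.91) = 6.48 mA.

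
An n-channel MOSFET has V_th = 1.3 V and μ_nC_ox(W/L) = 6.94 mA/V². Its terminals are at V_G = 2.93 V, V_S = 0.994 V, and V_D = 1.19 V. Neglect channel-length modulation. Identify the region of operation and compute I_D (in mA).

V_GS = V_G − V_S = 2.93 − 0.994 = 1.94 V; V_DS = V_D − V_S = 1.19 − 0.994 = 0.196 V.
V_ov = V_GS − V_th = 1.94 − 1.3 = 0.636 V.
Since V_DS = 0.196 V < V_ov = 0.636 V, the device is in the triode region.
I_D = k_n [V_ov · V_DS − ½ V_DS²] = 6.94 × [0.636 × 0.196 − 0.5 × 0.196²] = 0.732 mA.

Triode; I_D = 0.732 mA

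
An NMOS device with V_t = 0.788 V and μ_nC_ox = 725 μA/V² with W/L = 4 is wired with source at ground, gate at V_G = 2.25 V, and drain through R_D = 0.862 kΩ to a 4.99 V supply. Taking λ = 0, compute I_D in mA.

V_GS = V_G = 2.25 V, so V_ov = 2.25 − 0.788 = 1.46 V.
k_n = μ_nC_ox · (W/L) = 2.9 mA/V².
Assume saturation: I_D = ½ k_n V_ov² = 0.5 × 2.9 × 1.46² = 3.1 mA, giving V_DS = V_DD − I_D R_D = 4.99 − 3.1 × 0.862 = 2.32 V.
V_DS = 2.32 V ≥ V_ov = 1.46 V, confirming saturation.

I_D = 3.10 mA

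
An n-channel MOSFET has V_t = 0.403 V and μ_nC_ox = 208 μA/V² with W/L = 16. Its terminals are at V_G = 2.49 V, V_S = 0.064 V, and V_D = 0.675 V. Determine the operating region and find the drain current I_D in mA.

Triode; I_D = 3.49 mA

V_GS = V_G − V_S = 2.49 − 0.064 = 2.43 V; V_DS = V_D − V_S = 0.675 − 0.064 = 0.611 V.
k_n = μ_nC_ox · (W/L) = 3.328 mA/V².
V_ov = V_GS − V_t = 2.43 − 0.403 = 2.02 V.
Since V_DS = 0.611 V < V_ov = 2.02 V, the device is in the triode region.
I_D = k_n [V_ov · V_DS − ½ V_DS²] = 3.328 × [2.02 × 0.611 − 0.5 × 0.611²] = 3.49 mA.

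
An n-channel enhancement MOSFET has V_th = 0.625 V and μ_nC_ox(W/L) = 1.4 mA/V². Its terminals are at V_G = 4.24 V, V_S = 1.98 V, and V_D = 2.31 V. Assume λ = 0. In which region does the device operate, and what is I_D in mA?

Triode; I_D = 0.679 mA

V_GS = V_G − V_S = 4.24 − 1.98 = 2.26 V; V_DS = V_D − V_S = 2.31 − 1.98 = 0.33 V.
V_ov = V_GS − V_th = 2.26 − 0.625 = 1.64 V.
Since V_DS = 0.33 V < V_ov = 1.64 V, the device is in the triode region.
I_D = k_n [V_ov · V_DS − ½ V_DS²] = 1.4 × [1.64 × 0.33 − 0.5 × 0.33²] = 0.679 mA.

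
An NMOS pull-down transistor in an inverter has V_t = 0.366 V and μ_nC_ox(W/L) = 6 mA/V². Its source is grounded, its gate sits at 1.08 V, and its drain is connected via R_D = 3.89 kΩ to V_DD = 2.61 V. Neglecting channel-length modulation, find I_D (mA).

V_GS = V_G = 1.08 V, so V_ov = 1.08 − 0.366 = 0.714 V.
Assume saturation: I_D = ½ k_n V_ov² = 0.5 × 6 × 0.714² = 1.53 mA, giving V_DS = V_DD − I_D R_D = 2.61 − 1.53 × 3.89 = -3.34 V.
But -3.34 V < V_ov = 0.714 V, so the device is actually in triode.
In triode I_D = k_n[V_ov V_DS − ½ V_DS²] and I_D = (V_DD − V_DS)/R_D. Equating: 11.7 V_DS² − 17.66 V_DS + 2.61 = 0, giving V_DS = 0.166 V (the root below V_ov).
I_D = (2.61 − 0.166) / 3.89 = 0.628 mA.

I_D = 0.628 mA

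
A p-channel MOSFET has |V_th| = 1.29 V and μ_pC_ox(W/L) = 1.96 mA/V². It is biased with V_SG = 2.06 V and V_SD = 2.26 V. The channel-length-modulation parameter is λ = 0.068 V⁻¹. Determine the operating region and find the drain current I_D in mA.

Saturation; I_D = 0.670 mA

V_ov = V_SG − |V_th| = 2.06 − 1.29 = 0.77 V.
Since V_SD = 2.26 V ≥ V_ov = 0.77 V, the device is in saturation.
I_D = ½ k_p V_ov² (1 + λ V_SD) = 0.5 × 1.96 × 0.77² × (1 + 0.068 × 2.26) = 0.67 mA.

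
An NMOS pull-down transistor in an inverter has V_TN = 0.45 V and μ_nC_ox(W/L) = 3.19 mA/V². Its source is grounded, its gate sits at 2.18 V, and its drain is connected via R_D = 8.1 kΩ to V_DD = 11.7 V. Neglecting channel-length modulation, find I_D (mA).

V_GS = V_G = 2.18 V, so V_ov = 2.18 − 0.45 = 1.73 V.
Assume saturation: I_D = ½ k_n V_ov² = 0.5 × 3.19 × 1.73² = 4.77 mA, giving V_DS = V_DD − I_D R_D = 11.7 − 4.77 × 8.1 = -27 V.
But -27 V < V_ov = 1.73 V, so the device is actually in triode.
In triode I_D = k_n[V_ov V_DS − ½ V_DS²] and I_D = (V_DD − V_DS)/R_D. Equating: 12.9 V_DS² − 45.7 V_DS + 11.7 = 0, giving V_DS = 0.278 V (the root below V_ov).
I_D = (11.7 − 0.278) / 8.1 = 1.41 mA.

I_D = 1.41 mA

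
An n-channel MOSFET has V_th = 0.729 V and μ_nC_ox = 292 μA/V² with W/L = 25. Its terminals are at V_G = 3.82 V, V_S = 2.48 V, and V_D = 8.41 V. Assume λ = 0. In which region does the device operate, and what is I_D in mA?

V_GS = V_G − V_S = 3.82 − 2.48 = 1.34 V; V_DS = V_D − V_S = 8.41 − 2.48 = 5.93 V.
k_n = μ_nC_ox · (W/L) = 7.3 mA/V².
V_ov = V_GS − V_th = 1.34 − 0.729 = 0.611 V.
Since V_DS = 5.93 V ≥ V_ov = 0.611 V, the device is in saturation.
I_D = ½ k_n V_ov² = 0.5 × 7.3 × 0.611² = 1.36 mA.

Saturation; I_D = 1.36 mA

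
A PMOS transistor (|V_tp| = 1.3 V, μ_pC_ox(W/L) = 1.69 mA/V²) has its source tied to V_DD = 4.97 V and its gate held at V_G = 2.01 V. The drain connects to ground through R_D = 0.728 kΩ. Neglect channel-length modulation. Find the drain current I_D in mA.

I_D = 2.33 mA

V_SG = V_DD − V_G = 4.97 − 2.01 = 2.96 V, so V_ov = 2.96 − 1.3 = 1.66 V.
Assume saturation: I_D = ½ k_p V_ov² = 0.5 × 1.69 × 1.66² = 2.33 mA, giving V_SD = V_DD − I_D R_D = 4.97 − 2.33 × 0.728 = 3.27 V.
V_SD = 3.27 V ≥ V_ov = 1.66 V, confirming saturation.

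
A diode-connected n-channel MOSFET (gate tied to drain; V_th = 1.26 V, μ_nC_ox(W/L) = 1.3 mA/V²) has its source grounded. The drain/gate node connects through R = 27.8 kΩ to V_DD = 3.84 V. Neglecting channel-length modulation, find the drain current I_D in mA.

With gate tied to drain, V_GS = V_DS ≥ V_GS − V_th, so the device is in saturation.
KCL at the drain: ½ k_n (V_GS − V_th)² = (V_DD − V_GS)/R.
Let x = V_GS − 1.26. Then 18.1 x² + x − 2.58 = 0, giving x = 0.351 V (positive root), so V_GS = 1.61 V.
I_D = (V_DD − V_GS)/R = (3.84 − 1.61) / 27.8 = 0.0802 mA.

I_D = 0.0802 mA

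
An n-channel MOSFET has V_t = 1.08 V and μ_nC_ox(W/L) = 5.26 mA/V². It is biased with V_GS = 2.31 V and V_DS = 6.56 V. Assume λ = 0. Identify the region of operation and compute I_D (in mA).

Saturation; I_D = 3.98 mA

V_ov = V_GS − V_t = 2.31 − 1.08 = 1.23 V.
Since V_DS = 6.56 V ≥ V_ov = 1.23 V, the device is in saturation.
I_D = ½ k_n V_ov² = 0.5 × 5.26 × 1.23² = 3.98 mA.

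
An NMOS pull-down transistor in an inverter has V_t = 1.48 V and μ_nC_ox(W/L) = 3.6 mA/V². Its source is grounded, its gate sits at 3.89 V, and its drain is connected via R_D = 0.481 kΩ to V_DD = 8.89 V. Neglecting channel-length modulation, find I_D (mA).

V_GS = V_G = 3.89 V, so V_ov = 3.89 − 1.48 = 2.41 V.
Assume saturation: I_D = ½ k_n V_ov² = 0.5 × 3.6 × 2.41² = 10.5 mA, giving V_DS = V_DD − I_D R_D = 8.89 − 10.5 × 0.481 = 3.86 V.
V_DS = 3.86 V ≥ V_ov = 2.41 V, confirming saturation.

I_D = 10.5 mA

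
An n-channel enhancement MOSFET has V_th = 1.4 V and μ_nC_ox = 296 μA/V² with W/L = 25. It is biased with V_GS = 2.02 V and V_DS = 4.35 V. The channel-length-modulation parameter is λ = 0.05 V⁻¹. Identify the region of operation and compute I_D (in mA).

k_n = μ_nC_ox · (W/L) = 7.4 mA/V².
V_ov = V_GS − V_th = 2.02 − 1.4 = 0.62 V.
Since V_DS = 4.35 V ≥ V_ov = 0.62 V, the device is in saturation.
I_D = ½ k_n V_ov² (1 + λ V_DS) = 0.5 × 7.4 × 0.62² × (1 + 0.05 × 4.35) = 1.73 mA.

Saturation; I_D = 1.73 mA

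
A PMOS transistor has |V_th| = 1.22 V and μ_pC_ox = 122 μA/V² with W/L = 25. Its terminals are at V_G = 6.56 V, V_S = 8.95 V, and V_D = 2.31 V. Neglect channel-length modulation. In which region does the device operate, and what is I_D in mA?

V_SG = V_S − V_G = 8.95 − 6.56 = 2.39 V; V_SD = V_S − V_D = 8.95 − 2.31 = 6.64 V.
k_p = μ_pC_ox · (W/L) = 3.05 mA/V².
V_ov = V_SG − |V_th| = 2.39 − 1.22 = 1.17 V.
Since V_SD = 6.64 V ≥ V_ov = 1.17 V, the device is in saturation.
I_D = ½ k_p V_ov² = 0.5 × 3.05 × 1.17² = 2.09 mA.

Saturation; I_D = 2.09 mA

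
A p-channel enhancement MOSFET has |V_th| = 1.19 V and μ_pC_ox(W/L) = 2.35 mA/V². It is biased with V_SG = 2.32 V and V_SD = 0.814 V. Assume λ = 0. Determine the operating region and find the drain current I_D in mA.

V_ov = V_SG − |V_th| = 2.32 − 1.19 = 1.13 V.
Since V_SD = 0.814 V < V_ov = 1.13 V, the device is in the triode region.
I_D = k_p [V_ov · V_SD − ½ V_SD²] = 2.35 × [1.13 × 0.814 − 0.5 × 0.814²] = 1.38 mA.

Triode; I_D = 1.38 mA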